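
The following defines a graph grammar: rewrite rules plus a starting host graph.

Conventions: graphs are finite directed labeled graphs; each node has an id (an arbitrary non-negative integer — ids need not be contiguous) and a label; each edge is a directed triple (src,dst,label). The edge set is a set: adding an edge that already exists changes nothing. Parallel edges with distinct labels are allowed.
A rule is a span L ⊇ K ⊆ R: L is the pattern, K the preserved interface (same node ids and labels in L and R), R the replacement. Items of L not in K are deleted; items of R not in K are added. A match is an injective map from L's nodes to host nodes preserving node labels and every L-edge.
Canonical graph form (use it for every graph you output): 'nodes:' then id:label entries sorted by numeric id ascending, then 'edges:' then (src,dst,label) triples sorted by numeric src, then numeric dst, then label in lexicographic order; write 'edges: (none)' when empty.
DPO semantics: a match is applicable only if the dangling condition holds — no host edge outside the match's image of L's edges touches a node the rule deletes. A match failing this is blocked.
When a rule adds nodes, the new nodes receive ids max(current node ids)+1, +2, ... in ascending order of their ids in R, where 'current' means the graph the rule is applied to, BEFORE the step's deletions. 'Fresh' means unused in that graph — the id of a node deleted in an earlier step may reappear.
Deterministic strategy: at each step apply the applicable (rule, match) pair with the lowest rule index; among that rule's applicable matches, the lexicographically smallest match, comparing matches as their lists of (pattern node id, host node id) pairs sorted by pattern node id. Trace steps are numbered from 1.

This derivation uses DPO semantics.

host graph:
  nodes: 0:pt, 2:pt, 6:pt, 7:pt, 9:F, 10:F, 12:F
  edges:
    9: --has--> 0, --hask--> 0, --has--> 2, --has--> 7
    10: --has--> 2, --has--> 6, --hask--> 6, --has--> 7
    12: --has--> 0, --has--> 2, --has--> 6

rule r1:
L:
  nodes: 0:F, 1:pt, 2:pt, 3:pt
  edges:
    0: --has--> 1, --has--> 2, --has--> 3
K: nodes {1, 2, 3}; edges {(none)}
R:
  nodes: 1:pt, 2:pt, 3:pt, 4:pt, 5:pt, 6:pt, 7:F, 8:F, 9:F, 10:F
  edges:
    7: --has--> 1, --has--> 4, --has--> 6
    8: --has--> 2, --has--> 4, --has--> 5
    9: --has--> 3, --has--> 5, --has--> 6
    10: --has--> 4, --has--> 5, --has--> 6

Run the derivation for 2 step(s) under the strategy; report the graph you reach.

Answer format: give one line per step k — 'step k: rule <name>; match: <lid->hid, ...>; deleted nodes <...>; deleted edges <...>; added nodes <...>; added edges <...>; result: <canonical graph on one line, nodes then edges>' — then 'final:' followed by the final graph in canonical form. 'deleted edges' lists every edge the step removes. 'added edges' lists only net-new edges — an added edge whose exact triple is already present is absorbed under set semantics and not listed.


step 1: rule r1; match: 0->12, 1->0, 2->2, 3->6; deleted nodes 12; deleted edges (12,0,has); (12,2,has); (12,6,has); added nodes 13, 14, 15, 16, 17, 18, 19; added edges (16,0,has); (16,13,has); (16,15,has); (17,2,has); (17,13,has); (17,14,has); (18,6,has); (18,14,has); (18,15,has); (19,13,has); (19,14,has); (19,15,has); result: nodes: 0:pt, 2:pt, 6:pt, 7:pt, 9:F, 10:F, 13:pt, 14:pt, 15:pt, 16:F, 17:F, 18:F, 19:F edges: (9,0,has); (9,0,hask); (9,2,has); (9,7,has); (10,2,has); (10,6,has); (10,6,hask); (10,7,has); (16,0,has); (16,13,has); (16,15,has); (17,2,has); (17,13,has); (17,14,has); (18,6,has); (18,14,has); (18,15,has); (19,13,has); (19,14,has); (19,15,has)
step 2: rule r1; match: 0->16, 1->0, 2->13, 3->15; deleted nodes 16; deleted edges (16,0,has); (16,13,has); (16,15,has); added nodes 20, 21, 22, 23, 24, 25, 26; added edges (23,0,has); (23,20,has); (23,22,has); (24,13,has); (24,20,has); (24,21,has); (25,15,has); (25,21,has); (25,22,has); (26,20,has); (26,21,has); (26,22,has); result: nodes: 0:pt, 2:pt, 6:pt, 7:pt, 9:F, 10:F, 13:pt, 14:pt, 15:pt, 17:F, 18:F, 19:F, 20:pt, 21:pt, 22:pt, 23:F, 24:F, 25:F, 26:F edges: (9,0,has); (9,0,hask); (9,2,has); (9,7,has); (10,2,has); (10,6,has); (10,6,hask); (10,7,has); (17,2,has); (17,13,has); (17,14,has); (18,6,has); (18,14,has); (18,15,has); (19,13,has); (19,14,has); (19,15,has); (23,0,has); (23,20,has); (23,22,has); (24,13,has); (24,20,has); (24,21,has); (25,15,has); (25,21,has); (25,22,has); (26,20,has); (26,21,has); (26,22,has)
final:
nodes: 0:pt, 2:pt, 6:pt, 7:pt, 9:F, 10:F, 13:pt, 14:pt, 15:pt, 17:F, 18:F, 19:F, 20:pt, 21:pt, 22:pt, 23:F, 24:F, 25:F, 26:F
edges: (9,0,has); (9,0,hask); (9,2,has); (9,7,has); (10,2,has); (10,6,has); (10,6,hask); (10,7,has); (17,2,has); (17,13,has); (17,14,has); (18,6,has); (18,14,has); (18,15,has); (19,13,has); (19,14,has); (19,15,has); (23,0,has); (23,20,has); (23,22,has); (24,13,has); (24,20,has); (24,21,has); (25,15,has); (25,21,has); (25,22,has); (26,20,has); (26,21,has); (26,22,has)


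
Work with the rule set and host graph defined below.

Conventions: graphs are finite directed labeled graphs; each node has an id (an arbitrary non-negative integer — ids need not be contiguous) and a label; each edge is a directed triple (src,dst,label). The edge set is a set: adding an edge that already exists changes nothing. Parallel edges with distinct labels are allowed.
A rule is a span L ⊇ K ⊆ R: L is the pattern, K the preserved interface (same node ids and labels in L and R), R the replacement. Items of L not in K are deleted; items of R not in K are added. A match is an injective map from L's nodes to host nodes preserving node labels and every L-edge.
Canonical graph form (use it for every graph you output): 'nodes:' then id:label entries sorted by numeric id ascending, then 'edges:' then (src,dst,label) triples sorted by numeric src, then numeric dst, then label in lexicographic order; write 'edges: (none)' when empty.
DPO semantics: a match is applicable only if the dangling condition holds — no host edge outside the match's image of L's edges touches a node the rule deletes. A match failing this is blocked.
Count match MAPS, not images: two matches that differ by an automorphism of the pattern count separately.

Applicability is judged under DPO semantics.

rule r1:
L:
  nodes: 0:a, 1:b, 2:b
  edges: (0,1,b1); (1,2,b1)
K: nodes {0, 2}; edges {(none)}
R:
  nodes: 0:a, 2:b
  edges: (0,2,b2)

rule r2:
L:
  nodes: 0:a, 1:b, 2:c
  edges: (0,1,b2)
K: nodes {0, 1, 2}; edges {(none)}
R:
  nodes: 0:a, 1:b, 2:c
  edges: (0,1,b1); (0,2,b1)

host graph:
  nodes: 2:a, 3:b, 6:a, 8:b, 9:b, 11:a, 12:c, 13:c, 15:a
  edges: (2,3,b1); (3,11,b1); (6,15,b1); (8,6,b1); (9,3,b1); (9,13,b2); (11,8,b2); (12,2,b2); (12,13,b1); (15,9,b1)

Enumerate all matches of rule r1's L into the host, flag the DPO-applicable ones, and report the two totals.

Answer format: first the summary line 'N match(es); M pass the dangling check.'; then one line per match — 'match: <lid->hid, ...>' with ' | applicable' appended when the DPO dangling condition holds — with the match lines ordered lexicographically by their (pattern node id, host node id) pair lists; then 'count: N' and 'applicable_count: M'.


1 match(es); 0 pass the dangling check.
match: 0->15, 1->9, 2->3
count: 1
applicable_count: 0


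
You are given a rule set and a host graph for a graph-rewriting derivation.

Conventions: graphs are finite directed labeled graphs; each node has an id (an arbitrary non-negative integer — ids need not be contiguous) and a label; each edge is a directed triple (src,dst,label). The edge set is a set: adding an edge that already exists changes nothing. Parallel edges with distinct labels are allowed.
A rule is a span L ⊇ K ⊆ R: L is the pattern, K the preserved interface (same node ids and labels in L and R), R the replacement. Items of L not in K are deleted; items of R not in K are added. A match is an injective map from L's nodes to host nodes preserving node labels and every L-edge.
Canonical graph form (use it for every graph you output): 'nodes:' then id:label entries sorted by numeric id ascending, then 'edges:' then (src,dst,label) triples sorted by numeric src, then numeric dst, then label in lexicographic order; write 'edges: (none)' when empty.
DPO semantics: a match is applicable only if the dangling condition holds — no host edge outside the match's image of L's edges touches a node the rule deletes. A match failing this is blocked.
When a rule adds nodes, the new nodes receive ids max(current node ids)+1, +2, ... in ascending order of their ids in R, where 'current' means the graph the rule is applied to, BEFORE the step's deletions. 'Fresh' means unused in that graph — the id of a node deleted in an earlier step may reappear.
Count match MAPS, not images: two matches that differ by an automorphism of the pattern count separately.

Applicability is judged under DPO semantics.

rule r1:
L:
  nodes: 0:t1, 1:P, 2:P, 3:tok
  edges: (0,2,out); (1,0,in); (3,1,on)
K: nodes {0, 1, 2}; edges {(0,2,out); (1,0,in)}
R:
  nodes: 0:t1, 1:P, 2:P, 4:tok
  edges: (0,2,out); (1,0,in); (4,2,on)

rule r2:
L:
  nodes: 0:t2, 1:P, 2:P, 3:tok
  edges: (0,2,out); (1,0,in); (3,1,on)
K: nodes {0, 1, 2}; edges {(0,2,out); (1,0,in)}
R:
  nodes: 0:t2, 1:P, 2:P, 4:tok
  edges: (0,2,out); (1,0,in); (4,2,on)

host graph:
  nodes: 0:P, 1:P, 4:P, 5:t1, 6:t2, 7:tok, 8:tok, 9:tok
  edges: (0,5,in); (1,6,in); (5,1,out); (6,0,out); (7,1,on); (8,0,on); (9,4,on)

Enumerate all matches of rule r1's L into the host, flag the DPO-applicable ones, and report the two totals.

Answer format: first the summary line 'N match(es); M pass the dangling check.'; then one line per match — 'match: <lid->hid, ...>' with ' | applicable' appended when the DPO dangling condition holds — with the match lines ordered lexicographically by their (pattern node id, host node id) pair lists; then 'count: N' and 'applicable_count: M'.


1 match(es); 1 pass the dangling check.
match: 0->5, 1->0, 2->1, 3->8 | applicable
count: 1
applicable_count: 1


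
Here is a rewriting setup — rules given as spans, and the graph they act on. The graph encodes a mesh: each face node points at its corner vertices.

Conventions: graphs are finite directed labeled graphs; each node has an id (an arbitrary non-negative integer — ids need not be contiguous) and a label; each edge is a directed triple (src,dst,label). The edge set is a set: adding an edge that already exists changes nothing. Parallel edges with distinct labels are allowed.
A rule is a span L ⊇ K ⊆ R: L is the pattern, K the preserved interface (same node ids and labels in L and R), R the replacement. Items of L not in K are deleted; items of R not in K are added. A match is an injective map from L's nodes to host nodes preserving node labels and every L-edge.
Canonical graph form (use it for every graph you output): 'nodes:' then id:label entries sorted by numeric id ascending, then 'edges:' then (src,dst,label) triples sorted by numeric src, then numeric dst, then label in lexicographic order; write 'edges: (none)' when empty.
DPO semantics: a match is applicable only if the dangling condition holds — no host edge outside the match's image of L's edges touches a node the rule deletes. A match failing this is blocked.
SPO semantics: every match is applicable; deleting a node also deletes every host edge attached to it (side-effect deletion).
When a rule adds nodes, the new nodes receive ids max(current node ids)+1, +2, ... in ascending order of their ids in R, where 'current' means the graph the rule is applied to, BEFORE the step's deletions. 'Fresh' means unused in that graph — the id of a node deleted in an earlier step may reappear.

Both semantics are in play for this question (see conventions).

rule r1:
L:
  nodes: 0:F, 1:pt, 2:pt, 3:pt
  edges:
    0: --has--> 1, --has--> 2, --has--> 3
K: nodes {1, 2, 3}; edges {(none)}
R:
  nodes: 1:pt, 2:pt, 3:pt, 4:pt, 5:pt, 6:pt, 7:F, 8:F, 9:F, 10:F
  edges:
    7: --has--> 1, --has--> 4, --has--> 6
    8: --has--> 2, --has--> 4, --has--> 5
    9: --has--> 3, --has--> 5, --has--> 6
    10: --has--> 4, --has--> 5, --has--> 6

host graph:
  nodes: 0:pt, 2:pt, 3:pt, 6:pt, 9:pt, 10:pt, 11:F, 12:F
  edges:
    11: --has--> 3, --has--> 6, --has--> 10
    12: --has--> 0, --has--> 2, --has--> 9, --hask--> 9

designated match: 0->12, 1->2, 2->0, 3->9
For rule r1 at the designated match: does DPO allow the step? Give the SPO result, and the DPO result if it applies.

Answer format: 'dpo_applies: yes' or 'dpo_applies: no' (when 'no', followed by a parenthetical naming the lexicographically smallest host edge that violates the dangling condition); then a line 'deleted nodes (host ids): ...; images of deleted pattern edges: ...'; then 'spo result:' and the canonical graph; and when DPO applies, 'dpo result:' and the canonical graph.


dpo_applies: no
(the rule deletes node 12, which keeps host edge (12,9,hask) outside the match image — the dangling condition fails, DPO blocks; SPO proceeds and side-deletes such edges)
deleted nodes (host ids): 12; images of deleted pattern edges: (12,0,has); (12,2,has); (12,9,has)
spo result:
nodes: 0:pt, 2:pt, 3:pt, 6:pt, 9:pt, 10:pt, 11:F, 13:pt, 14:pt, 15:pt, 16:F, 17:F, 18:F, 19:F
edges: (11,3,has); (11,6,has); (11,10,has); (16,2,has); (16,13,has); (16,15,has); (17,0,has); (17,13,has); (17,14,has); (18,9,has); (18,14,has); (18,15,has); (19,13,has); (19,14,has); (19,15,has)


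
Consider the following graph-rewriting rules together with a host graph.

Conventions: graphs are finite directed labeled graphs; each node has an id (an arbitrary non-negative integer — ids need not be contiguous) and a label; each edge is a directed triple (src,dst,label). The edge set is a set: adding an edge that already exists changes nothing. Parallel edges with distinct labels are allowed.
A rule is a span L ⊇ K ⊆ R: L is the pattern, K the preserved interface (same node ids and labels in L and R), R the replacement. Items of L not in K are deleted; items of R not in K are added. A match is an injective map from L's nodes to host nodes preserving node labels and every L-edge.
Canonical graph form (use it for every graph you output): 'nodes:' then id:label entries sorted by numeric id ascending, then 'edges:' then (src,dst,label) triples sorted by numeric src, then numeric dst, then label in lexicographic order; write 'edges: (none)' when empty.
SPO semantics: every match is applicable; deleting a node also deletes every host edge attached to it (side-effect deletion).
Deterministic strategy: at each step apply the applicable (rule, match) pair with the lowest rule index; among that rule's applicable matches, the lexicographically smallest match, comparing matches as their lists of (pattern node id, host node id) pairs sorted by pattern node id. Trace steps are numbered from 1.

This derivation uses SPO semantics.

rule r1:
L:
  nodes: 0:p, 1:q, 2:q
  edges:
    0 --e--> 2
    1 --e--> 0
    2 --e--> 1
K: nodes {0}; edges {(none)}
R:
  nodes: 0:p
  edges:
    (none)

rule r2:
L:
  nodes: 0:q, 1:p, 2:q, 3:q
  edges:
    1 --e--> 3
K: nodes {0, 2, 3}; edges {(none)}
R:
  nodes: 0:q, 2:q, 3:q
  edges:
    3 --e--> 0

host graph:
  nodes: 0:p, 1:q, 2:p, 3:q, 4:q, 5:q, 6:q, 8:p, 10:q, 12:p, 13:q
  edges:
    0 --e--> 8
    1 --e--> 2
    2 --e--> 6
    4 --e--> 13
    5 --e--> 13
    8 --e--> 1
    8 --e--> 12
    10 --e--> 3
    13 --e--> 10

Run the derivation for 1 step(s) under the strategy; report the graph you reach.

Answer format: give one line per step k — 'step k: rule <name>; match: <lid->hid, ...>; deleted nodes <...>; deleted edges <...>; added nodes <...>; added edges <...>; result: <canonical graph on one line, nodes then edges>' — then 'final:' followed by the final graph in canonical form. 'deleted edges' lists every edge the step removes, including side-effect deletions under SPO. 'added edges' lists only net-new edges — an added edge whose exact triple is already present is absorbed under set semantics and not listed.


step 1: rule r2; match: 0->1, 1->2, 2->3, 3->6; deleted nodes 2; deleted edges (1,2,e); (2,6,e); added nodes (none); added edges (6,1,e); result: nodes: 0:p, 1:q, 3:q, 4:q, 5:q, 6:q, 8:p, 10:q, 12:p, 13:q edges: (0,8,e); (4,13,e); (5,13,e); (6,1,e); (8,1,e); (8,12,e); (10,3,e); (13,10,e)
final:
nodes: 0:p, 1:q, 3:q, 4:q, 5:q, 6:q, 8:p, 10:q, 12:p, 13:q
edges: (0,8,e); (4,13,e); (5,13,e); (6,1,e); (8,1,e); (8,12,e); (10,3,e); (13,10,e)


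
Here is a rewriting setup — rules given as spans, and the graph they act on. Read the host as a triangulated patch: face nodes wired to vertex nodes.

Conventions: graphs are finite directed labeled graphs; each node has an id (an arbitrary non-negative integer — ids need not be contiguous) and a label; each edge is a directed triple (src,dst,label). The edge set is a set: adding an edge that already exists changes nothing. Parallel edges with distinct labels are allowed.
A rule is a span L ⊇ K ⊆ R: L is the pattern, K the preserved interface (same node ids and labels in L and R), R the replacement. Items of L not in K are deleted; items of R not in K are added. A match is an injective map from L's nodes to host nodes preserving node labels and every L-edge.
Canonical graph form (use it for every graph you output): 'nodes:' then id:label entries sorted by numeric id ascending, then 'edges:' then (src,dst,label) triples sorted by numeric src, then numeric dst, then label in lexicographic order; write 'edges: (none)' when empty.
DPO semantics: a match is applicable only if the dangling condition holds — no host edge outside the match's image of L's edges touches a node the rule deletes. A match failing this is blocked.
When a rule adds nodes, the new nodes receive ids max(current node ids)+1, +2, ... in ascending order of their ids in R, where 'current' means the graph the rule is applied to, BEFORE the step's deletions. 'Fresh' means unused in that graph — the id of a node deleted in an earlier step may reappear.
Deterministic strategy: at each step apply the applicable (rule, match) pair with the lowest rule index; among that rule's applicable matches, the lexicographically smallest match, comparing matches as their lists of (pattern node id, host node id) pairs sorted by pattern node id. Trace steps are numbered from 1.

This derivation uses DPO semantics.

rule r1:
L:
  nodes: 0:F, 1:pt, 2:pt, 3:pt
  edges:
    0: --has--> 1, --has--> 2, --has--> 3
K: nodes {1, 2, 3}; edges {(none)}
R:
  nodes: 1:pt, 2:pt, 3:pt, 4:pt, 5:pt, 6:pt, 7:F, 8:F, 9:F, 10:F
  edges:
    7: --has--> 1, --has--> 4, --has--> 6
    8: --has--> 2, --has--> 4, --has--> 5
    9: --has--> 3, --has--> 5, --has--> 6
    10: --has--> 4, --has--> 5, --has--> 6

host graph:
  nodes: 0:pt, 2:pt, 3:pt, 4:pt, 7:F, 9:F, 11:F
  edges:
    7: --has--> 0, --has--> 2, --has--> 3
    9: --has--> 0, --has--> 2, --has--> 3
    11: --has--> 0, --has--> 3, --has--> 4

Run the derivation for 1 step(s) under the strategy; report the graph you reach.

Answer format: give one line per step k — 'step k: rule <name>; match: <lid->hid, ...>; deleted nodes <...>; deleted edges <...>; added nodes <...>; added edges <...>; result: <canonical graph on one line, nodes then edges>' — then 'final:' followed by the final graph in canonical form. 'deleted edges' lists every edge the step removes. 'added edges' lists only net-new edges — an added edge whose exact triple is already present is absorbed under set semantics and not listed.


step 1: rule r1; match: 0->7, 1->0, 2->2, 3->3; deleted nodes 7; deleted edges (7,0,has); (7,2,has); (7,3,has); added nodes 12, 13, 14, 15, 16, 17, 18; added edges (15,0,has); (15,12,has); (15,14,has); (16,2,has); (16,12,has); (16,13,has); (17,3,has); (17,13,has); (17,14,has); (18,12,has); (18,13,has); (18,14,has); result: nodes: 0:pt, 2:pt, 3:pt, 4:pt, 9:F, 11:F, 12:pt, 13:pt, 14:pt, 15:F, 16:F, 17:F, 18:F edges: (9,0,has); (9,2,has); (9,3,has); (11,0,has); (11,3,has); (11,4,has); (15,0,has); (15,12,has); (15,14,has); (16,2,has); (16,12,has); (16,13,has); (17,3,has); (17,13,has); (17,14,has); (18,12,has); (18,13,has); (18,14,has)
final:
nodes: 0:pt, 2:pt, 3:pt, 4:pt, 9:F, 11:F, 12:pt, 13:pt, 14:pt, 15:F, 16:F, 17:F, 18:F
edges: (9,0,has); (9,2,has); (9,3,has); (11,0,has); (11,3,has); (11,4,has); (15,0,has); (15,12,has); (15,14,has); (16,2,has); (16,12,has); (16,13,has); (17,3,has); (17,13,has); (17,14,has); (18,12,has); (18,13,has); (18,14,has)


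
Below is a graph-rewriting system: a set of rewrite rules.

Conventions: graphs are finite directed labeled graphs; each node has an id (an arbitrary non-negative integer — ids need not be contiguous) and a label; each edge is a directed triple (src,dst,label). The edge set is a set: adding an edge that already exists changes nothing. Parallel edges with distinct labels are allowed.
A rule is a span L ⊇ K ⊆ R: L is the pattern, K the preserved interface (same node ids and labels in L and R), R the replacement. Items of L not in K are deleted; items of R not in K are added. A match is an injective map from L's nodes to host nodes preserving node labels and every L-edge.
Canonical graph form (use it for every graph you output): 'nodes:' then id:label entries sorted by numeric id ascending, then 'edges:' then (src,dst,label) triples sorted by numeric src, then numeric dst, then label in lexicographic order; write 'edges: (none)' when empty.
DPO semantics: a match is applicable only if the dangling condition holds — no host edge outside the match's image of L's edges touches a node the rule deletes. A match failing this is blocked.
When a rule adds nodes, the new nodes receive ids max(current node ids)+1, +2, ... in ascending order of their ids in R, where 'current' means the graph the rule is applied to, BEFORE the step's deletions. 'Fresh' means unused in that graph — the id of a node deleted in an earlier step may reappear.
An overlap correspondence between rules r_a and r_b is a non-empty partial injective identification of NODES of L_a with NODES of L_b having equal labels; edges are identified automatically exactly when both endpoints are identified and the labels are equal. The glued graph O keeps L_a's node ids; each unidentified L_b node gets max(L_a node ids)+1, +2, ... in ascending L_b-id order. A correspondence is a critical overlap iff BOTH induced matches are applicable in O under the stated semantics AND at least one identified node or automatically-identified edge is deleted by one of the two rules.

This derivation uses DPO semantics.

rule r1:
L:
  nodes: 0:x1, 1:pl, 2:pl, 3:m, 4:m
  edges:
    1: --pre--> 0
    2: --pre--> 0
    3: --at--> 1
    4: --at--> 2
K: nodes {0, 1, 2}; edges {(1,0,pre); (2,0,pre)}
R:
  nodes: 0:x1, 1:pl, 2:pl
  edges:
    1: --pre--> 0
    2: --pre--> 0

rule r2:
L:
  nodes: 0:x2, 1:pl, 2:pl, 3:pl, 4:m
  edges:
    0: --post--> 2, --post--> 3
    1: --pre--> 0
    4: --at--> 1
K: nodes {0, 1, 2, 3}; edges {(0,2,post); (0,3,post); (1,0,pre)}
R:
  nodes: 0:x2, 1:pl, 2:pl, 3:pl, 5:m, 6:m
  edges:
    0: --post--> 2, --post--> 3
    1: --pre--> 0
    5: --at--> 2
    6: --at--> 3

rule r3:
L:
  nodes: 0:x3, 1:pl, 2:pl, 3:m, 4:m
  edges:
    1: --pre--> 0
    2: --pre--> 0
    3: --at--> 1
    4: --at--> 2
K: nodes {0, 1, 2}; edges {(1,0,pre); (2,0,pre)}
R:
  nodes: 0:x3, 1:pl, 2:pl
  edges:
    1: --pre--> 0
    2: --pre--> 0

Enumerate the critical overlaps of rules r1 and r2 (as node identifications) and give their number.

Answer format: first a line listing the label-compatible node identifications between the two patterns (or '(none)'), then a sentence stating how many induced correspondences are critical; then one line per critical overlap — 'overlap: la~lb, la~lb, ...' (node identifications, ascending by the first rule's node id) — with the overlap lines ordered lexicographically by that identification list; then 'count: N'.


label-compatible node identifications between L(r1) and L(r2): 1~1, 1~2, 1~3, 2~1, 2~2, 2~3, 3~4, 4~4
6 of the induced correspondences are critical overlaps of r1 and r2.
overlap: 1~1, 2~2, 3~4
overlap: 1~1, 2~3, 3~4
overlap: 1~1, 3~4
overlap: 1~2, 2~1, 4~4
overlap: 1~3, 2~1, 4~4
overlap: 2~1, 4~4
count: 6


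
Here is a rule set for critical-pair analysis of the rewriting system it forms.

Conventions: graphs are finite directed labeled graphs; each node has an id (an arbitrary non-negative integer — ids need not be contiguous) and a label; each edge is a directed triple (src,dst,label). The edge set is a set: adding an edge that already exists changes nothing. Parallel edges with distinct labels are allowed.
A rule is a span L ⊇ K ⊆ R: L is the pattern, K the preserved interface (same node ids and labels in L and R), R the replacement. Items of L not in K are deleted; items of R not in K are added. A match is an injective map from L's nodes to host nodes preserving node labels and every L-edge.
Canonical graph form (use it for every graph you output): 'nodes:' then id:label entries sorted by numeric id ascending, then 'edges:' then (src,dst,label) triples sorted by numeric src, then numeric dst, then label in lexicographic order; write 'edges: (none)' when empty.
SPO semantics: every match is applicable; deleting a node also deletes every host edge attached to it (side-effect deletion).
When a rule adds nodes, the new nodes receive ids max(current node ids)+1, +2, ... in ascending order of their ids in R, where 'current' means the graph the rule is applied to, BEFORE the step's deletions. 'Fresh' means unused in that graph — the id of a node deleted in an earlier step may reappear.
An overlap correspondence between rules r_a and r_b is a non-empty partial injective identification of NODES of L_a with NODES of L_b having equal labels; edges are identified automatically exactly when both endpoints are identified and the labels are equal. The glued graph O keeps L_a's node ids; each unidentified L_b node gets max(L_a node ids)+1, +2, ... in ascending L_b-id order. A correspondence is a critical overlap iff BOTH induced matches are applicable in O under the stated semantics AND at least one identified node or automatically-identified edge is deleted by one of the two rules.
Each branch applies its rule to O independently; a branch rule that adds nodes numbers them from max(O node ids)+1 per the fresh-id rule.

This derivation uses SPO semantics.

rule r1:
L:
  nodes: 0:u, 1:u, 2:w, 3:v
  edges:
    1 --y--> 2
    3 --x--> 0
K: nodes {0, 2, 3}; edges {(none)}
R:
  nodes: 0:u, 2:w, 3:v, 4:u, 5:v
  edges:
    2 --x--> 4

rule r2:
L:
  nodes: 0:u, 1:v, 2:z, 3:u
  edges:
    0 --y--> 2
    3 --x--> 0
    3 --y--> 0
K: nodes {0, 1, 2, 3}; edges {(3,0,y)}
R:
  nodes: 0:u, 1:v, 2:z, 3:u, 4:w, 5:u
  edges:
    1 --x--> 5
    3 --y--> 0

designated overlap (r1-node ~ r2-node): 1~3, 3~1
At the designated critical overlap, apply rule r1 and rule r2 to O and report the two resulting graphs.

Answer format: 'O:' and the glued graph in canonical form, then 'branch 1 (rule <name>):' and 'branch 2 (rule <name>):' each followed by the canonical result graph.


O:
nodes: 0:u, 1:u, 2:w, 3:v, 4:u, 5:z
edges: (1,2,y); (1,4,x); (1,4,y); (3,0,x); (4,5,y)
branch 1 (rule r1):
nodes: 0:u, 2:w, 3:v, 4:u, 5:z, 6:u, 7:v
edges: (2,6,x); (4,5,y)
branch 2 (rule r2):
nodes: 0:u, 1:u, 2:w, 3:v, 4:u, 5:z, 6:w, 7:u
edges: (1,2,y); (1,4,y); (3,0,x); (3,7,x)


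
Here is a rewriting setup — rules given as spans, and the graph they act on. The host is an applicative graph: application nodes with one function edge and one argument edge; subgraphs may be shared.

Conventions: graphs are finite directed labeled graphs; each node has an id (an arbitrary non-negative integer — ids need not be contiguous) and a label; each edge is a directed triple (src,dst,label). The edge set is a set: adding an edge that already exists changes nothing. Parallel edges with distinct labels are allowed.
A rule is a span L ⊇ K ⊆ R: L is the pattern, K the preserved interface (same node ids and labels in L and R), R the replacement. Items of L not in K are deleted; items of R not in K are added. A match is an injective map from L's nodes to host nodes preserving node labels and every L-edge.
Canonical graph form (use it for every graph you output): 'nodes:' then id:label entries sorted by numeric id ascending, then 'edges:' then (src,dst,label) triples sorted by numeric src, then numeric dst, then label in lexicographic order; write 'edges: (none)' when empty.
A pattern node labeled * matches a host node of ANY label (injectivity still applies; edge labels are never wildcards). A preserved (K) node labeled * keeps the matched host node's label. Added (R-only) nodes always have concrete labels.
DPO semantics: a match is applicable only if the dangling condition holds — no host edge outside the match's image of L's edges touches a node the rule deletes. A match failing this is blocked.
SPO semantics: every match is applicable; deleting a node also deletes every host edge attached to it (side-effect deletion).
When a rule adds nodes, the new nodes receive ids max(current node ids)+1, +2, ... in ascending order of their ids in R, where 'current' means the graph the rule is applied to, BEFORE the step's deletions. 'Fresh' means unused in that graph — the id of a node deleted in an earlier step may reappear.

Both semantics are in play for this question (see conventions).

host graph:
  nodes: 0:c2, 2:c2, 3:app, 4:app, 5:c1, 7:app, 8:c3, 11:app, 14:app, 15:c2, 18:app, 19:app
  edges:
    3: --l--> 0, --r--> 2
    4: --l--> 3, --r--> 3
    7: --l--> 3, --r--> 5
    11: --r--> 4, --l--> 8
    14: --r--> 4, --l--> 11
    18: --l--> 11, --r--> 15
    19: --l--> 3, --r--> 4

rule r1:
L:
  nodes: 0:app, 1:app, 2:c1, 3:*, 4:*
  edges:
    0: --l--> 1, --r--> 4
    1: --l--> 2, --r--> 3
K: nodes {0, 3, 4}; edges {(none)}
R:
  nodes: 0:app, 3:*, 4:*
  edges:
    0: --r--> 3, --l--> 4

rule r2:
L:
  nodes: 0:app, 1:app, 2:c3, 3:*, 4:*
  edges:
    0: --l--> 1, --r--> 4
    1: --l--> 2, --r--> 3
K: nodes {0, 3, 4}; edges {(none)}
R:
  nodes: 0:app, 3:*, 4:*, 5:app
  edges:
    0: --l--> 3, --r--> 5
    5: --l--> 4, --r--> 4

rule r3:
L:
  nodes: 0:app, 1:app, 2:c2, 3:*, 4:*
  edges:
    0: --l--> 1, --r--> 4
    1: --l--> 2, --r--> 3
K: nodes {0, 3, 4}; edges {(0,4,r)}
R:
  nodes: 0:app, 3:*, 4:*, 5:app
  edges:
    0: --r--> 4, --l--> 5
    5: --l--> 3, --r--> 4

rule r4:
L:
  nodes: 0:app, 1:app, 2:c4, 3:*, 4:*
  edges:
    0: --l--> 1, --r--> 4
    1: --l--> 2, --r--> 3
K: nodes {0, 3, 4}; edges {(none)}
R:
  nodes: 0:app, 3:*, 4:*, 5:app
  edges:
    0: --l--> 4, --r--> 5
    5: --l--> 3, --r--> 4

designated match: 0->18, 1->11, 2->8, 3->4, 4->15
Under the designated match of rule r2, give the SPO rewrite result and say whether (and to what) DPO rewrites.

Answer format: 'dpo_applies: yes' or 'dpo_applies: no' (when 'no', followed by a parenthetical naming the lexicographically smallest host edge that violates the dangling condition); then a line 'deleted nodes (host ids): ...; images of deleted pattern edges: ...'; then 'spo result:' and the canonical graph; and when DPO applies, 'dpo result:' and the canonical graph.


dpo_applies: no
(the rule deletes node 11, which keeps host edge (14,11,l) outside the match image — the dangling condition fails, DPO blocks; SPO proceeds and side-deletes such edges)
deleted nodes (host ids): 8, 11; images of deleted pattern edges: (11,4,r); (11,8,l); (18,11,l); (18,15,r)
spo result:
nodes: 0:c2, 2:c2, 3:app, 4:app, 5:c1, 7:app, 14:app, 15:c2, 18:app, 19:app, 20:app
edges: (3,0,l); (3,2,r); (4,3,l); (4,3,r); (7,3,l); (7,5,r); (14,4,r); (18,4,l); (18,20,r); (19,3,l); (19,4,r); (20,15,l); (20,15,r)


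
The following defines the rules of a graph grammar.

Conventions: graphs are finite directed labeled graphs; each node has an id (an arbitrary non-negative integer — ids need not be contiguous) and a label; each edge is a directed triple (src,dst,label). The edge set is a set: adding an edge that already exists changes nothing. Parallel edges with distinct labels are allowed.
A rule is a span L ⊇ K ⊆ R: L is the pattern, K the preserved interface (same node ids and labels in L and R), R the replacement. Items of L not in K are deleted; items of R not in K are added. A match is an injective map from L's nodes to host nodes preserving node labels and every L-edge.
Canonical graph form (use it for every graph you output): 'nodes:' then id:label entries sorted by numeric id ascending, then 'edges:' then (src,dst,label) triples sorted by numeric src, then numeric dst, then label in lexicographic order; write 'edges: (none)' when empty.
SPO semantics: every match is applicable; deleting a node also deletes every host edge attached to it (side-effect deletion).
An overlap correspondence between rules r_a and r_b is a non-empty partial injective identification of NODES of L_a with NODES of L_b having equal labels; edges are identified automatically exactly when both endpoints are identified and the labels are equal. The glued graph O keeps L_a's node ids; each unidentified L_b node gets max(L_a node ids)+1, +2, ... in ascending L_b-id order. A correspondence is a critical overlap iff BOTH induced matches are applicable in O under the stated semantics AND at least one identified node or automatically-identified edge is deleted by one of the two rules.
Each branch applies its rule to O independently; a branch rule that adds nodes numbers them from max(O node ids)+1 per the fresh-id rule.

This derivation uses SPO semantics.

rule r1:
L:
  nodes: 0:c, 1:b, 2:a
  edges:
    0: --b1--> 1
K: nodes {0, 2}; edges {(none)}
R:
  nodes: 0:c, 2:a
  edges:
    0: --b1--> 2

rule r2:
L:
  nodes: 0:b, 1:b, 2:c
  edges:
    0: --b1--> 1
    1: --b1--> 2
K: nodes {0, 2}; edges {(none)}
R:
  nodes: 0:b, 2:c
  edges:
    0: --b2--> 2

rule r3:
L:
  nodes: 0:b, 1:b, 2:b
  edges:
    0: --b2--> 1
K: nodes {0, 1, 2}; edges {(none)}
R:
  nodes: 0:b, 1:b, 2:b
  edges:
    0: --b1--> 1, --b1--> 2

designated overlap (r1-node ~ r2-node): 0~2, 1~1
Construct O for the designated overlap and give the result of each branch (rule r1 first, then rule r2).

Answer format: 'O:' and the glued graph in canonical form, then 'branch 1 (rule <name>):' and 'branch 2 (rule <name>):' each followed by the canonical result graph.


O:
nodes: 0:c, 1:b, 2:a, 3:b
edges: (0,1,b1); (1,0,b1); (3,1,b1)
branch 1 (rule r1):
nodes: 0:c, 2:a, 3:b
edges: (0,2,b1)
branch 2 (rule r2):
nodes: 0:c, 2:a, 3:b
edges: (3,0,b2)


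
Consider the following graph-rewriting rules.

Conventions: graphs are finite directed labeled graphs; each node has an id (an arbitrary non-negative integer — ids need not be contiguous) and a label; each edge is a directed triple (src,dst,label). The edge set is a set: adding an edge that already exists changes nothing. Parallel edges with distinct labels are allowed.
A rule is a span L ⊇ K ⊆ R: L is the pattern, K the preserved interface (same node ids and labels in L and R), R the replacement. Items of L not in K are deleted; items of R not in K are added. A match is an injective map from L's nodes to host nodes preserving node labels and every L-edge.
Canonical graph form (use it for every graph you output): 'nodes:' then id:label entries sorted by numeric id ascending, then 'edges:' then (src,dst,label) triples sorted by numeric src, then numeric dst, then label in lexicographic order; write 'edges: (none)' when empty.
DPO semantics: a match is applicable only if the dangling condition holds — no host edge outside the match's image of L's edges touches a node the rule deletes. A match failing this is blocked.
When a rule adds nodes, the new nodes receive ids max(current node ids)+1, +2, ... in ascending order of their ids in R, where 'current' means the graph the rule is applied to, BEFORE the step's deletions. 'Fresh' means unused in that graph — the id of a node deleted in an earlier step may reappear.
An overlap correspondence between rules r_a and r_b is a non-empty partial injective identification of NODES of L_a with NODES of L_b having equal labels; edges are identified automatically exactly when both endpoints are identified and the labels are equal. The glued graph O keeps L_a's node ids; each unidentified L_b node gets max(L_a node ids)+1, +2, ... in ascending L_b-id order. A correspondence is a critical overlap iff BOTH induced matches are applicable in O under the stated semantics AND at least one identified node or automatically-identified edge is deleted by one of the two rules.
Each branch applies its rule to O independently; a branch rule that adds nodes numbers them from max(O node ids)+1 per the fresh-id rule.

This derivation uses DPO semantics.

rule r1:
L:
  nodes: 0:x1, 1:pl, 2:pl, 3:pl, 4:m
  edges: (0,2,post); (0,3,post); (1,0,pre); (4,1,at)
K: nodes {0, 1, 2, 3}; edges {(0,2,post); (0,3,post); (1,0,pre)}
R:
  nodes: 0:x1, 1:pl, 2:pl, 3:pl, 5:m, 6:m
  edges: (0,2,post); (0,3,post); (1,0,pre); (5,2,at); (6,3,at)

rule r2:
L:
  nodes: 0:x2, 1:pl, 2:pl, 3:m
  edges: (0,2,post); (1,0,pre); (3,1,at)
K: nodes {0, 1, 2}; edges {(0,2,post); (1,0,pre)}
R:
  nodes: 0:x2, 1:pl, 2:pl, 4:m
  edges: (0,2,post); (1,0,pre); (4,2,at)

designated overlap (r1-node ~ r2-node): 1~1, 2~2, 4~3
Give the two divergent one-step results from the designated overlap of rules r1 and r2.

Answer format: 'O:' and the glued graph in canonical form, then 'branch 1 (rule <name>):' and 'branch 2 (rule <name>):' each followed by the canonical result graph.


O:
nodes: 0:x1, 1:pl, 2:pl, 3:pl, 4:m, 5:x2
edges: (0,2,post); (0,3,post); (1,0,pre); (1,5,pre); (4,1,at); (5,2,post)
branch 1 (rule r1):
nodes: 0:x1, 1:pl, 2:pl, 3:pl, 5:x2, 6:m, 7:m
edges: (0,2,post); (0,3,post); (1,0,pre); (1,5,pre); (5,2,post); (6,2,at); (7,3,at)
branch 2 (rule r2):
nodes: 0:x1, 1:pl, 2:pl, 3:pl, 5:x2, 6:m
edges: (0,2,post); (0,3,post); (1,0,pre); (1,5,pre); (5,2,post); (6,2,at)


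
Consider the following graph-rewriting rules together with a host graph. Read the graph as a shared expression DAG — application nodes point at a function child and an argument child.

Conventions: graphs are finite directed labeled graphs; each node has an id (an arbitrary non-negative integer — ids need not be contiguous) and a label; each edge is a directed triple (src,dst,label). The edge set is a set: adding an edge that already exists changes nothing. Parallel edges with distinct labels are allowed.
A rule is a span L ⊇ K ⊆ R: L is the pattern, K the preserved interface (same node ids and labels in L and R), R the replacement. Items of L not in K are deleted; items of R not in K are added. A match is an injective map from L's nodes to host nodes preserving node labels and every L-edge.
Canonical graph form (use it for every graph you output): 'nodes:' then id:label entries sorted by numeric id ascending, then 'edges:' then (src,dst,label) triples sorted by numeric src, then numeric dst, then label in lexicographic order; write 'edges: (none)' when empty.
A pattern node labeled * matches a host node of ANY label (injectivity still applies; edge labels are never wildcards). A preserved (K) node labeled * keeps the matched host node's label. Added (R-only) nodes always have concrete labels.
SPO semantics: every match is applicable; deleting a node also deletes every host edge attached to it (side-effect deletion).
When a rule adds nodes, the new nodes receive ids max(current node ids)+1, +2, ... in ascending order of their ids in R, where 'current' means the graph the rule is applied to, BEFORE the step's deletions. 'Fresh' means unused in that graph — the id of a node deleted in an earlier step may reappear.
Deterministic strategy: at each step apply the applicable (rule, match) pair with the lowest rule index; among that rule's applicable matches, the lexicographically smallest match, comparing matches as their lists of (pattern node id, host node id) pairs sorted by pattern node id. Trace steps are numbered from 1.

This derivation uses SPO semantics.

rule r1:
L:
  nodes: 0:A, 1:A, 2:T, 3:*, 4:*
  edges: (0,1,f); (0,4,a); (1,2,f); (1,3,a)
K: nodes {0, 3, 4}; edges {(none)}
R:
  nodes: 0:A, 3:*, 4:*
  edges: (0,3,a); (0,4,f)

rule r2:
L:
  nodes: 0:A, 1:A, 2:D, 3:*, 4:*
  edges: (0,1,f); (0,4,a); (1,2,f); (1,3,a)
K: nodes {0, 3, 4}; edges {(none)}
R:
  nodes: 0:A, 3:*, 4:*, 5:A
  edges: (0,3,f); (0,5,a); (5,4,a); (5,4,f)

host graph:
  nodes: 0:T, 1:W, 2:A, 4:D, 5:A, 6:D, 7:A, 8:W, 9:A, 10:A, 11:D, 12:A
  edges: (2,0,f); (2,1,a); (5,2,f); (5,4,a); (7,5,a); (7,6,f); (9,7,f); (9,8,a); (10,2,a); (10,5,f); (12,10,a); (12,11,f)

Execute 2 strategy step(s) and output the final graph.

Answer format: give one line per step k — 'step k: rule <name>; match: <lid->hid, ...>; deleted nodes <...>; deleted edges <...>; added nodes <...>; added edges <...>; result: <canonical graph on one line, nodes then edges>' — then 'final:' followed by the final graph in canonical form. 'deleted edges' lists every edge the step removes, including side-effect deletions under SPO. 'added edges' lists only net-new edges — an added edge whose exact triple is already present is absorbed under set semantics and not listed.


step 1: rule r1; match: 0->5, 1->2, 2->0, 3->1, 4->4; deleted nodes 0, 2; deleted edges (2,0,f); (2,1,a); (5,2,f); (5,4,a); (10,2,a); added nodes (none); added edges (5,1,a); (5,4,f); result: nodes: 1:W, 4:D, 5:A, 6:D, 7:A, 8:W, 9:A, 10:A, 11:D, 12:A edges: (5,1,a); (5,4,f); (7,5,a); (7,6,f); (9,7,f); (9,8,a); (10,5,f); (12,10,a); (12,11,f)
step 2: rule r2; match: 0->9, 1->7, 2->6, 3->5, 4->8; deleted nodes 6, 7; deleted edges (7,5,a); (7,6,f); (9,7,f); (9,8,a); added nodes 13; added edges (9,5,f); (9,13,a); (13,8,a); (13,8,f); result: nodes: 1:W, 4:D, 5:A, 8:W, 9:A, 10:A, 11:D, 12:A, 13:A edges: (5,1,a); (5,4,f); (9,5,f); (9,13,a); (10,5,f); (12,10,a); (12,11,f); (13,8,a); (13,8,f)
final:
nodes: 1:W, 4:D, 5:A, 8:W, 9:A, 10:A, 11:D, 12:A, 13:A
edges: (5,1,a); (5,4,f); (9,5,f); (9,13,a); (10,5,f); (12,10,a); (12,11,f); (13,8,a); (13,8,f)
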